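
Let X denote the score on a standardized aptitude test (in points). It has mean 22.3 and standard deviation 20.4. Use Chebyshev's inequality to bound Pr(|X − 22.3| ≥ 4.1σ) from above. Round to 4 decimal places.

Chebyshev: Pr(|X − μ| ≥ t) ≤ Var(X)/t².
Var(X) = σ² = 20.4² = 416.16.
t = 4.1·20.4 = 83.64.
Bound = 416.16 / 6995.6496 = 0.0595.

0.0595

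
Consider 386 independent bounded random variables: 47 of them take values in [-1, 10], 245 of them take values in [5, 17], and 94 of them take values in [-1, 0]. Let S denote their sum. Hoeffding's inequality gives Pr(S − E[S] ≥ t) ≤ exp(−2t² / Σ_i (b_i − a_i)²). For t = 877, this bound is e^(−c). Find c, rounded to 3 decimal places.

Σ(b_i − a_i)² = 47·11² + 245·12² + 94·1² = 41061.
c = 2t² / 41061 = 2·877² / 41061 = 37.4628.

37.463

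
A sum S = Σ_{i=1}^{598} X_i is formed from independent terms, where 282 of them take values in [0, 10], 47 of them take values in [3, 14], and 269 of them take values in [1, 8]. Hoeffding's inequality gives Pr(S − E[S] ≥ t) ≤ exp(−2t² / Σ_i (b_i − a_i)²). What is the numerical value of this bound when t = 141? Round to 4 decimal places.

Σ(b_i − a_i)² = 282·10² + 47·11² + 269·7² = 47068.
Exponent = 2·141² / 47068 = 0.84478.
Bound = exp(−0.84478) = 0.42965.

0.4297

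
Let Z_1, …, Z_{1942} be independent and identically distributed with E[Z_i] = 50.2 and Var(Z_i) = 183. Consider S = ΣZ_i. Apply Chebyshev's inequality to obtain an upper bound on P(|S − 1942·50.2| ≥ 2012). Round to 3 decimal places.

Var(S) = n·Var(Z_i) = 1942·183 = 355386.
Chebyshev: P(|S − 1942·50.2| ≥ 2012) ≤ Var(S)/2012² = 355386/4048144 = 0.0878.

0.088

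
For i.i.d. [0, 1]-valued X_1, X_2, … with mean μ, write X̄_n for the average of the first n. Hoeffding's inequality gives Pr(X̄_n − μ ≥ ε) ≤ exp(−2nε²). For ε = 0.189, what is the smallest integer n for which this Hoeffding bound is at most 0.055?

41

Require exp(−2nε²) ≤ 0.055, i.e. 2nε² ≥ ln(1/0.055) = 2.900422.
So n ≥ 2.900422 / (2·0.189²) = 40.598.
The smallest integer n is 41.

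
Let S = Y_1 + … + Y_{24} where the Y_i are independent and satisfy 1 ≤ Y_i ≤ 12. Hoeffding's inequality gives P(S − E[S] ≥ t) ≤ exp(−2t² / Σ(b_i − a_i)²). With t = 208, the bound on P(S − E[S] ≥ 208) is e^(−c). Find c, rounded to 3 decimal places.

29.796

Σ(b_i − a_i)² = 24·(11)² = 2904.
c = 2t²/2904 = 2·208²/2904 = 29.7961.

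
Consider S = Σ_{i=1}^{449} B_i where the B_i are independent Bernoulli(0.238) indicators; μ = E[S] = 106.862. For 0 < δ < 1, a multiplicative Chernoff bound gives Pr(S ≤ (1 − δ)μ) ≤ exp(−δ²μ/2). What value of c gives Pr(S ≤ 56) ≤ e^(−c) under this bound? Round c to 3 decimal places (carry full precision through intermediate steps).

12.104

Write 56 = (1 − δ)μ, so δ = 1 − 56/106.862 = 0.4759596…
Then the exponent is δ²μ/2 = (μ − 56)²/(2μ) = 12.104130.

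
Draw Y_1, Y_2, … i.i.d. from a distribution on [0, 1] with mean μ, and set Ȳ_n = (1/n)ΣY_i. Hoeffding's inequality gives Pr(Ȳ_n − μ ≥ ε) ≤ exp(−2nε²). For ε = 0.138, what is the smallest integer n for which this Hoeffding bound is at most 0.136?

53

Require exp(−2nε²) ≤ 0.136, i.e. 2nε² ≥ ln(1/0.136) = 1.995100.
So n ≥ 1.995100 / (2·0.138²) = 52.381.
The smallest integer n is 53.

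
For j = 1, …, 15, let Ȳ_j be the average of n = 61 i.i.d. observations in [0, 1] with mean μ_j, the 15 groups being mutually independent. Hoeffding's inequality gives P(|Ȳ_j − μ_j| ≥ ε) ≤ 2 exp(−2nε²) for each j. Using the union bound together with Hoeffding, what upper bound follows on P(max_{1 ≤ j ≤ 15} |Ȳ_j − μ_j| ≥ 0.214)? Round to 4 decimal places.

0.1124

Per-experiment Hoeffding bound: 2·exp(−2·61·0.214²) = 2·exp(−5.58711) = 0.0074917.
Union bound over 15 events: 15·0.0074917 = 0.11237.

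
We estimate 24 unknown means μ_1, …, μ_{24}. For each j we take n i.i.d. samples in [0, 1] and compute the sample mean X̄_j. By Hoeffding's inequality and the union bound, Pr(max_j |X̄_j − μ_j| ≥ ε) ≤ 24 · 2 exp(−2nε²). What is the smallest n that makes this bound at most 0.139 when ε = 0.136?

158

Need 2·24·exp(−2nε²) ≤ 0.139, i.e. exp(−2nε²) ≤ 0.139/48.
So 2nε² ≥ ln(48/0.139) = 5.844482.
Hence n ≥ 5.844482/(2·0.136²) = 157.993.
The smallest integer n is 158.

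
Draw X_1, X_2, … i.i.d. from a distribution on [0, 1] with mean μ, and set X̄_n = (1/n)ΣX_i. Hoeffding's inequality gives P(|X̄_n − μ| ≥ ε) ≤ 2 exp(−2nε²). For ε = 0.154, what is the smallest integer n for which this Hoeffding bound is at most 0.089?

66

Require 2·exp(−2nε²) ≤ 0.089, i.e. 2nε² ≥ ln(2/0.089) = 3.112266.
So n ≥ 3.112266 / (2·0.154²) = 65.615.
The smallest integer n is 66.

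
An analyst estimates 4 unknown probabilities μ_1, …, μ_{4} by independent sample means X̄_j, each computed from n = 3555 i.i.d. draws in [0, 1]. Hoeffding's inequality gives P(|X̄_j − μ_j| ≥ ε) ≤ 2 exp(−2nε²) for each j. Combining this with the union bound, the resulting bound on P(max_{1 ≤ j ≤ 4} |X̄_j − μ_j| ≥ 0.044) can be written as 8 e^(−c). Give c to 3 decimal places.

Union bound over the 4 events: P(max_{1 ≤ j ≤ 4} |X̄_j − μ_j| ≥ 0.044) ≤ 4·2·exp(−2nε²) = 8 exp(−2·3555·0.044²).
So c = 2·3555·0.044² = 13.7650.

13.765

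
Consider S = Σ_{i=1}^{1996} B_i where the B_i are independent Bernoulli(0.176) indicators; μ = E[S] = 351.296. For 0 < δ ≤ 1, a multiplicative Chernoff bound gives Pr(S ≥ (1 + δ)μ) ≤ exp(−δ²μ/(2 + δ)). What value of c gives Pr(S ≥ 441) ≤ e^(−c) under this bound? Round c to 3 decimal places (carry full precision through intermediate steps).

10.156

Write 441 = (1 + δ)μ, so δ = 441/351.296 − 1 = 0.2553516…
Then the exponent is δ²μ/(2 + δ) = (441 − μ)² / (μ·(2 + δ)) = 10.156315.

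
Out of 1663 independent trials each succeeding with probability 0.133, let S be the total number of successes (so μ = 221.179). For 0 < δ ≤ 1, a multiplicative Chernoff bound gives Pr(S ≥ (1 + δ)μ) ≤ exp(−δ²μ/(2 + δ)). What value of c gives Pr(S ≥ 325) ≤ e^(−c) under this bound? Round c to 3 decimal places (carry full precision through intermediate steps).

Write 325 = (1 + δ)μ, so δ = 325/221.179 − 1 = 0.4693981…
Then the exponent is δ²μ/(2 + δ) = (325 − μ)² / (μ·(2 + δ)) = 19.734922.

19.735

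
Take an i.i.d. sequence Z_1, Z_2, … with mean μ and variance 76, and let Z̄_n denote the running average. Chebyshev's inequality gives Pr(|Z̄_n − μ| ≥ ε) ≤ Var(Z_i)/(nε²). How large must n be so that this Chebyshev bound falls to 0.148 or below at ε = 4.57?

25

Require 76/(n·4.57²) ≤ 0.148, i.e. n ≥ 76/(0.148·4.57²) = 24.588.
The smallest integer n is 25.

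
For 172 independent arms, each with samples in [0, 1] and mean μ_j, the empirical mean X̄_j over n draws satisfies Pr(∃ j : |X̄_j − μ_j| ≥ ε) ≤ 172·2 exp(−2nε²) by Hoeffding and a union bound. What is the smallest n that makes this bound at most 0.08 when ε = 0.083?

Need 2·172·exp(−2nε²) ≤ 0.08, i.e. exp(−2nε²) ≤ 0.08/344.
So 2nε² ≥ ln(344/0.08) = 8.366370.
Hence n ≥ 8.366370/(2·0.083²) = 607.227.
The smallest integer n is 608.

608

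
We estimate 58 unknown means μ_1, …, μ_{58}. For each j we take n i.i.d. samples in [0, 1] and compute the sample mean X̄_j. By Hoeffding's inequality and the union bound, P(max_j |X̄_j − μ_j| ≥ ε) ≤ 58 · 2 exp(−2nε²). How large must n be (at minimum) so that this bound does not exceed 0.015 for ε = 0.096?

Need 2·58·exp(−2nε²) ≤ 0.015, i.e. exp(−2nε²) ≤ 0.015/116.
So 2nε² ≥ ln(116/0.015) = 8.953295.
Hence n ≥ 8.953295/(2·0.096²) = 485.747.
The smallest integer n is 486.

486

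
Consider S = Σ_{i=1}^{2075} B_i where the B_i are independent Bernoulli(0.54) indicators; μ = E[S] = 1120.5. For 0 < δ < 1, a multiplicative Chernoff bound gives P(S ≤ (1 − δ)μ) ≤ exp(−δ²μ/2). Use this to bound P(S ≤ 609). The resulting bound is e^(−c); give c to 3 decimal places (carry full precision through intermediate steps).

116.748

Write 609 = (1 − δ)μ, so δ = 1 − 609/1120.5 = 0.4564926…
Then the exponent is δ²μ/2 = (μ − 609)²/(2μ) = 116.747992.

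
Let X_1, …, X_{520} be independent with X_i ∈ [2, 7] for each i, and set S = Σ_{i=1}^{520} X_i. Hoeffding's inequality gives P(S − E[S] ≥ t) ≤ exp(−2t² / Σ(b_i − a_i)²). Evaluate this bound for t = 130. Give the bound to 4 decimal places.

Σ(b_i − a_i)² = 520·(5)² = 13000.
Exponent = 2·130²/13000 = 2.6000.
Bound = exp(−2.6000) = 0.07427.

0.0743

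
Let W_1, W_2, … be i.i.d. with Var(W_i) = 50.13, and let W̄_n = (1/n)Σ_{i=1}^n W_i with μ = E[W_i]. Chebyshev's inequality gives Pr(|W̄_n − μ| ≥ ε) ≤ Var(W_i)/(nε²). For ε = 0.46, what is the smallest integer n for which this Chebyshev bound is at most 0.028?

Require 50.13/(n·0.46²) ≤ 0.028, i.e. n ≥ 50.13/(0.028·0.46²) = 8461.045.
The smallest integer n is 8462.

8462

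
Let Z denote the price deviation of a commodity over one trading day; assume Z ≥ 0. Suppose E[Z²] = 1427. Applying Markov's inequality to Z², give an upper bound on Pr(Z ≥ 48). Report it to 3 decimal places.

0.619

Since Z ≥ 0, the event {Z ≥ 48} is the same as {Z² ≥ 2304}.
Markov's inequality applied to Z² gives Pr(Z² ≥ 2304) ≤ E[Z²]/2304 = 1427/2304 = 0.6194.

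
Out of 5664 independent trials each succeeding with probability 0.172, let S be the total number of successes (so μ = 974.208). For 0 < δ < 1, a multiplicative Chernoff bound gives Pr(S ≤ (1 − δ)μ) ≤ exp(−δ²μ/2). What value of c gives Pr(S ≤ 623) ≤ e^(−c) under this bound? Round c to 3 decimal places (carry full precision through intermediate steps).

Write 623 = (1 − δ)μ, so δ = 1 − 623/974.208 = 0.3605062…
Then the exponent is δ²μ/2 = (μ − 623)²/(2μ) = 63.306326.

63.306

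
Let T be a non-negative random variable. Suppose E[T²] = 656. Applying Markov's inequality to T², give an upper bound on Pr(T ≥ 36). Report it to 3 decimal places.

0.506

Since T ≥ 0, the event {T ≥ 36} is the same as {T² ≥ 1296}.
Markov's inequality applied to T² gives Pr(T² ≥ 1296) ≤ E[T²]/1296 = 656/1296 = 0.5062.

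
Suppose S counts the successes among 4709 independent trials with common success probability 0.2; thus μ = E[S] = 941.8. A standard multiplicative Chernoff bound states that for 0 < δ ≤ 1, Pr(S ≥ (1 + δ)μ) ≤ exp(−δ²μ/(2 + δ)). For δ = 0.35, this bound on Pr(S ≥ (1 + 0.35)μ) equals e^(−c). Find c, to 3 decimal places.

c = δ²μ/(2 + δ) = 0.35²·941.8/(2 + 0.35) = 49.0938.

49.094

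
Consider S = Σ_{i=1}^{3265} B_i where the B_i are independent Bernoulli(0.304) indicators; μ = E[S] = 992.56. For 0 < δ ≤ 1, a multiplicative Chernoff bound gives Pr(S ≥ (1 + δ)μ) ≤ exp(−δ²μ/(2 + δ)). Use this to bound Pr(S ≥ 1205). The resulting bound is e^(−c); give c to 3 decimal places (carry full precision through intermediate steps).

20.537

Write 1205 = (1 + δ)μ, so δ = 1205/992.56 − 1 = 0.2140324…
Then the exponent is δ²μ/(2 + δ) = (1205 − μ)² / (μ·(2 + δ)) = 20.536756.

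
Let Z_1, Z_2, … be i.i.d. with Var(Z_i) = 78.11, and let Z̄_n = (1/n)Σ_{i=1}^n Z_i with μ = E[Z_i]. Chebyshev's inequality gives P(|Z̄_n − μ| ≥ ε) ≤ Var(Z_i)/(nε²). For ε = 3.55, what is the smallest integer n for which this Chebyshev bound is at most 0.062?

Require 78.11/(n·3.55²) ≤ 0.062, i.e. n ≥ 78.11/(0.062·3.55²) = 99.967.
The smallest integer n is 100.

100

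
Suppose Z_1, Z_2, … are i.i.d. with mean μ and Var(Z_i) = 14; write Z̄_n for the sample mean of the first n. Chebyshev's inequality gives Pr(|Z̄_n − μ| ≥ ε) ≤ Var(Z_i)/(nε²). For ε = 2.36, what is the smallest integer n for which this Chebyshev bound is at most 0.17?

Require 14/(n·2.36²) ≤ 0.17, i.e. n ≥ 14/(0.17·2.36²) = 14.786.
The smallest integer n is 15.

15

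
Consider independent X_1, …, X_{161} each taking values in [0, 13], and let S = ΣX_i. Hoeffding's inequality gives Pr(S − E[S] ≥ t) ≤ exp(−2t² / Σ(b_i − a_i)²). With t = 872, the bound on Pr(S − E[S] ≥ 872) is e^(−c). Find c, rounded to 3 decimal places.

Σ(b_i − a_i)² = 161·(13)² = 27209.
c = 2t²/27209 = 2·872²/27209 = 55.8921.

55.892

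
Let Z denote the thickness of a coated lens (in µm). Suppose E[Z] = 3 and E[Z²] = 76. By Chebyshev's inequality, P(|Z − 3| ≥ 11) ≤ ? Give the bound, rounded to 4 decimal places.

Var(Z) = E[Z²] − (E[Z])² = 76 − 9 = 67.
Chebyshev's inequality: P(|Z − μ| ≥ t) ≤ Var(Z)/t² = 67/121 = 0.5537.

0.5537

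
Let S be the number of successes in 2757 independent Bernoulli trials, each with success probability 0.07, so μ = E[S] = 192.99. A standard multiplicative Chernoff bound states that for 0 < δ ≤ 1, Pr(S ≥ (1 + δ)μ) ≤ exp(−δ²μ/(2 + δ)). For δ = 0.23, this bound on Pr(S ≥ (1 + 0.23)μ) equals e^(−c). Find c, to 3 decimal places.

4.578

c = δ²μ/(2 + δ) = 0.23²·192.99/(2 + 0.23) = 4.5781.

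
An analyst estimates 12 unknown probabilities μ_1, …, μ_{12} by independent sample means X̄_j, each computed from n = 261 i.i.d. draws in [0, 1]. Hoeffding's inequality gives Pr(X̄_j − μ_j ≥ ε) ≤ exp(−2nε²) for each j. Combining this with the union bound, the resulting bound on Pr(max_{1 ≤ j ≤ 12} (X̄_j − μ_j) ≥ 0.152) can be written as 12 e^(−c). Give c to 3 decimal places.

Union bound over the 12 events: Pr(max_{1 ≤ j ≤ 12} (X̄_j − μ_j) ≥ 0.152) ≤ 12·exp(−2nε²) = 12 exp(−2·261·0.152²).
So c = 2·261·0.152² = 12.0603.

12.060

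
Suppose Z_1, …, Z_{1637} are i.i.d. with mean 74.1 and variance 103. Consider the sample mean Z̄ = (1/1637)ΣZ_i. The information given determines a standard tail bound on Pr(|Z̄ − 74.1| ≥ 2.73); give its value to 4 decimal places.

With mean and variance of each term known, Chebyshev's inequality bounds the deviation of the sum (or sample mean).
Var(Z̄) = Var(Z_i)/n = 103/1637 = 0.06292.
Chebyshev: Pr(|Z̄ − 74.1| ≥ 2.73) ≤ Var(Z̄)/(2.73)² = 103/(1637·2.73²) = 0.0084.

0.0084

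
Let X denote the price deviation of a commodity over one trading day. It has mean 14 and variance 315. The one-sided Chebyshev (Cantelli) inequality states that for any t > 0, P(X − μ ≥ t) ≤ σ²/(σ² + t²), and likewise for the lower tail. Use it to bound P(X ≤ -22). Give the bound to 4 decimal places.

0.1955

Here σ² = 315 and t = 36, so σ² + t² = 1611.
Cantelli's bound: 315/1611 = 0.1955.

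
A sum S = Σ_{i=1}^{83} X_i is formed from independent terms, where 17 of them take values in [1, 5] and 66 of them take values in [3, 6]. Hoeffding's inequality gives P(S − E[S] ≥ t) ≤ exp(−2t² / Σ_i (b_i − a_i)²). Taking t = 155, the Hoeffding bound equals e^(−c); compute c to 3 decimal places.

55.485

Σ(b_i − a_i)² = 17·4² + 66·3² = 866.
c = 2t² / 866 = 2·155² / 866 = 55.4850.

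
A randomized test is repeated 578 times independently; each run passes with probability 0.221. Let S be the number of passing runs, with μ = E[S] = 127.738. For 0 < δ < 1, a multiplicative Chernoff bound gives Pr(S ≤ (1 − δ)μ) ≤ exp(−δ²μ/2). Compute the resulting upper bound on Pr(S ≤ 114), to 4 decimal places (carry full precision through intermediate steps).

Write 114 = (1 − δ)μ, so δ = 1 − 114/127.738 = 0.1075483…
Then the exponent is δ²μ/2 = (μ − 114)²/(2μ) = 0.738749.
Bound = exp(−0.738749) = 0.47771.

0.4777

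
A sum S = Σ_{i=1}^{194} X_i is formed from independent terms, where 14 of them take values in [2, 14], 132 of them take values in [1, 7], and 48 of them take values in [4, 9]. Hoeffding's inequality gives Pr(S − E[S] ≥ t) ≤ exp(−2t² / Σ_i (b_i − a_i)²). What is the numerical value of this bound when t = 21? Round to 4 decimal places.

0.8952

Σ(b_i − a_i)² = 14·12² + 132·6² + 48·5² = 7968.
Exponent = 2·21² / 7968 = 0.11069.
Bound = exp(−0.11069) = 0.89521.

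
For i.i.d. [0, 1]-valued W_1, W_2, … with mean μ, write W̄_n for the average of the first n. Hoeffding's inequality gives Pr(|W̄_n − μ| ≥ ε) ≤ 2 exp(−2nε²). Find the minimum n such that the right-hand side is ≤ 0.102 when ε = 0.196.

Require 2·exp(−2nε²) ≤ 0.102, i.e. 2nε² ≥ ln(2/0.102) = 2.975930.
So n ≥ 2.975930 / (2·0.196²) = 38.733.
The smallest integer n is 39.

39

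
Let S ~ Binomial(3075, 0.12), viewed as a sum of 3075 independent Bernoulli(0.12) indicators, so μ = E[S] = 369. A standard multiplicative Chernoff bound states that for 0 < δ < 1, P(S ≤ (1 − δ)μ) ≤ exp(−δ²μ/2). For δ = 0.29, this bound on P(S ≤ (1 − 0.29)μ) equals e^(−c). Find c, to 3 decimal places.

c = δ²μ/2 = 0.29²·369/2 = 15.5165.

15.516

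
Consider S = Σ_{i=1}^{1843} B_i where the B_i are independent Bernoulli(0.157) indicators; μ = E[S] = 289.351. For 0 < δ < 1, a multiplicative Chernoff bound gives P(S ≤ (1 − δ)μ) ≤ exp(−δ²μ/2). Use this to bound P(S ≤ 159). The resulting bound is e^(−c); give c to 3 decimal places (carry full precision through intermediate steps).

Write 159 = (1 − δ)μ, so δ = 1 − 159/289.351 = 0.4504944…
Then the exponent is δ²μ/2 = (μ − 159)²/(2μ) = 29.361197.

29.361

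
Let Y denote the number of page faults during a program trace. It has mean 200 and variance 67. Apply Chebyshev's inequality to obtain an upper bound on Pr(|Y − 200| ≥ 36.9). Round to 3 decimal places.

0.049

Chebyshev: Pr(|Y − μ| ≥ t) ≤ Var(Y)/t².
Bound = 67 / 1361.61 = 0.0492.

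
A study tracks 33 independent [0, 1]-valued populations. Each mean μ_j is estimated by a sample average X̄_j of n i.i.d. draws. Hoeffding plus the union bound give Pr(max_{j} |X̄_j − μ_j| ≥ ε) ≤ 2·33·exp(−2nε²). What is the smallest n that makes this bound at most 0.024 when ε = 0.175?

Need 2·33·exp(−2nε²) ≤ 0.024, i.e. exp(−2nε²) ≤ 0.024/66.
So 2nε² ≥ ln(66/0.024) = 7.919356.
Hence n ≥ 7.919356/(2·0.175²) = 129.296.
The smallest integer n is 130.

130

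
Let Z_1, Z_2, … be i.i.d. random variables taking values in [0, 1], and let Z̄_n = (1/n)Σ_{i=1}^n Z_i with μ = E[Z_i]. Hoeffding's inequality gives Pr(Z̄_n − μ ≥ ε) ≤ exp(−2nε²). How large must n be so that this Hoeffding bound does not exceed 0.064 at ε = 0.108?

Require exp(−2nε²) ≤ 0.064, i.e. 2nε² ≥ ln(1/0.064) = 2.748872.
So n ≥ 2.748872 / (2·0.108²) = 117.836.
The smallest integer n is 118.

118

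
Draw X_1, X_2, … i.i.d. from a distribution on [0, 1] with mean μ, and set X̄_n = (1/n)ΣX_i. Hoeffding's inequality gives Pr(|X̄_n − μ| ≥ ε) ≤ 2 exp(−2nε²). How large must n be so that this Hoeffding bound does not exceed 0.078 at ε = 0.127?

Require 2·exp(−2nε²) ≤ 0.078, i.e. 2nε² ≥ ln(2/0.078) = 3.244194.
So n ≥ 3.244194 / (2·0.127²) = 100.570.
The smallest integer n is 101.

101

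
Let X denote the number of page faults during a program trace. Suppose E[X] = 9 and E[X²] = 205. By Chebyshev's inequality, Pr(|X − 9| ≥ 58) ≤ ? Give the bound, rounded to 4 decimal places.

0.0369

Var(X) = E[X²] − (E[X])² = 205 − 81 = 124.
Chebyshev's inequality: Pr(|X − μ| ≥ t) ≤ Var(X)/t² = 124/3364 = 0.0369.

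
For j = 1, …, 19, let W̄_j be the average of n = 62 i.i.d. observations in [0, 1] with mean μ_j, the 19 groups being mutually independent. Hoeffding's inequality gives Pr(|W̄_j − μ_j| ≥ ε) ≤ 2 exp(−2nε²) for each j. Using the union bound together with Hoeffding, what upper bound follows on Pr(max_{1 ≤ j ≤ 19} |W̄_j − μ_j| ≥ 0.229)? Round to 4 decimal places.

0.0570

Per-experiment Hoeffding bound: 2·exp(−2·62·0.229²) = 2·exp(−6.50268) = 0.0029988.
Union bound over 19 events: 19·0.0029988 = 0.05698.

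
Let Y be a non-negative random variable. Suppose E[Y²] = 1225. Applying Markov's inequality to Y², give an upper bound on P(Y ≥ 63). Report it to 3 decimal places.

Since Y ≥ 0, the event {Y ≥ 63} is the same as {Y² ≥ 3969}.
Markov's inequality applied to Y² gives P(Y² ≥ 3969) ≤ E[Y²]/3969 = 1225/3969 = 0.3086.

0.309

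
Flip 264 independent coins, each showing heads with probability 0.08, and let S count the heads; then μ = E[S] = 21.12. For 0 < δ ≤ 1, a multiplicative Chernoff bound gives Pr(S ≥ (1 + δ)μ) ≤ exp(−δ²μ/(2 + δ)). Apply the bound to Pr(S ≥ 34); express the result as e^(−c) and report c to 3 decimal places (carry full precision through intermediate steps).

3.010

Write 34 = (1 + δ)μ, so δ = 34/21.12 − 1 = 0.6098485…
Then the exponent is δ²μ/(2 + δ) = (34 − μ)² / (μ·(2 + δ)) = 3.009695.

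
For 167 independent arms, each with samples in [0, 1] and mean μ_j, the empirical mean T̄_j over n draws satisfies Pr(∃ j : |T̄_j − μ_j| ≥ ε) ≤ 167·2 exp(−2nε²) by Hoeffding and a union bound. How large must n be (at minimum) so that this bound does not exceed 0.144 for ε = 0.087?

512

Need 2·167·exp(−2nε²) ≤ 0.144, i.e. exp(−2nε²) ≤ 0.144/334.
So 2nε² ≥ ln(334/0.144) = 7.749083.
Hence n ≥ 7.749083/(2·0.087²) = 511.896.
The smallest integer n is 512.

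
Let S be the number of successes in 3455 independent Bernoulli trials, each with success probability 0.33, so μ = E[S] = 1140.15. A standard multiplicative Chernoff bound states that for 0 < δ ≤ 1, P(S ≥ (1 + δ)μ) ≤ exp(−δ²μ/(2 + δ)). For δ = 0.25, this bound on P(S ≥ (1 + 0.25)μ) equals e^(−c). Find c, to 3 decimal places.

c = δ²μ/(2 + δ) = 0.25²·1140.15/(2 + 0.25) = 31.6708.

31.671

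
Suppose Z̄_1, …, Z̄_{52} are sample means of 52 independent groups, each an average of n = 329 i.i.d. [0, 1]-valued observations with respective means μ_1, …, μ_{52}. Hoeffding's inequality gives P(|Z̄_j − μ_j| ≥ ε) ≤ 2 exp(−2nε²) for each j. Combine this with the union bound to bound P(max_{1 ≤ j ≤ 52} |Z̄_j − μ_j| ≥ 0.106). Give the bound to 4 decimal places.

0.0640

Per-experiment Hoeffding bound: 2·exp(−2·329·0.106²) = 2·exp(−7.39329) = 0.0012307.
Union bound over 52 events: 52·0.0012307 = 0.06400.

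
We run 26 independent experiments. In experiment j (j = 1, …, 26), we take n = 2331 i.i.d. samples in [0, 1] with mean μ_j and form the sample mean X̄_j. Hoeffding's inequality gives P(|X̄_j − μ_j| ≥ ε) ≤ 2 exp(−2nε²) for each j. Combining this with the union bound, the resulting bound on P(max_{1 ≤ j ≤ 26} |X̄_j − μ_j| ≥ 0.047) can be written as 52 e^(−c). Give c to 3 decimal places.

10.298

Union bound over the 26 events: P(max_{1 ≤ j ≤ 26} |X̄_j − μ_j| ≥ 0.047) ≤ 26·2·exp(−2nε²) = 52 exp(−2·2331·0.047²).
So c = 2·2331·0.047² = 10.2984.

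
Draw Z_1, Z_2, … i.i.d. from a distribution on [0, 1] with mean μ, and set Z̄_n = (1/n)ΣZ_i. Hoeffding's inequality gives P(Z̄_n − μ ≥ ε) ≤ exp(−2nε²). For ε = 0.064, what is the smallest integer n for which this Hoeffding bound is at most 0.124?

Require exp(−2nε²) ≤ 0.124, i.e. 2nε² ≥ ln(1/0.124) = 2.087474.
So n ≥ 2.087474 / (2·0.064²) = 254.819.
The smallest integer n is 255.

255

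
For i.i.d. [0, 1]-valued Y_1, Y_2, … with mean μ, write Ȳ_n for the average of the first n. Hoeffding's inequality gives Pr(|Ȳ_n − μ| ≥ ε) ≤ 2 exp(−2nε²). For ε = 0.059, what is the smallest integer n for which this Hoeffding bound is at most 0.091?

444

Require 2·exp(−2nε²) ≤ 0.091, i.e. 2nε² ≥ ln(2/0.091) = 3.090043.
So n ≥ 3.090043 / (2·0.059²) = 443.844.
The smallest integer n is 444.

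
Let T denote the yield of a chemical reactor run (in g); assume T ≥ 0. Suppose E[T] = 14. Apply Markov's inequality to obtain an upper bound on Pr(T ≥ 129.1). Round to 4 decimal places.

Markov's inequality: for a non-negative random variable, Pr(T ≥ a) ≤ E[T]/a.
Here E[T] = 14 and a = 129.1, so the bound is 14/129.1 = 0.1084.

0.1084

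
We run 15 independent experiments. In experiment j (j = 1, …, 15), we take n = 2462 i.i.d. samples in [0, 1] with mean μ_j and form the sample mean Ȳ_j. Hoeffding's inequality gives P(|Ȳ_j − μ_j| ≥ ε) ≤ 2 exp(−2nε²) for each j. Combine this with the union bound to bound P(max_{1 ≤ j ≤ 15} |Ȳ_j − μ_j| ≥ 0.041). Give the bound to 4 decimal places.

Per-experiment Hoeffding bound: 2·exp(−2·2462·0.041²) = 2·exp(−8.27724) = 0.00050847.
Union bound over 15 events: 15·0.00050847 = 0.00763.

0.0076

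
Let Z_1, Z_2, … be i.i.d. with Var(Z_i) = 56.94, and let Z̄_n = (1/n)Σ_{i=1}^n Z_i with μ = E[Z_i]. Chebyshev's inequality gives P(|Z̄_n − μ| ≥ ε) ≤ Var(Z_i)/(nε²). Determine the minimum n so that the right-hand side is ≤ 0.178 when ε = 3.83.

Require 56.94/(n·3.83²) ≤ 0.178, i.e. n ≥ 56.94/(0.178·3.83²) = 21.807.
The smallest integer n is 22.

22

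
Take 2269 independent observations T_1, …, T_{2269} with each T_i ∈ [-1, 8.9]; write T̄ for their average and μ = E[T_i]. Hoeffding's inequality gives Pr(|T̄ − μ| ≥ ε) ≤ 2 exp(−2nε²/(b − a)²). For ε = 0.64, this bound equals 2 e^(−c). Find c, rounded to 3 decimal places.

18.965

c = 2nε²/(b − a)² = 2·2269·0.64² / 9.9² = 18.9651.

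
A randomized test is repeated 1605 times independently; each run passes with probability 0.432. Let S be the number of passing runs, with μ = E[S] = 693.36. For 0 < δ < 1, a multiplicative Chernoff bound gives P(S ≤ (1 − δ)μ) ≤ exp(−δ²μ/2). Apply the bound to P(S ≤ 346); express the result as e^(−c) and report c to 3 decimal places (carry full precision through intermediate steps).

87.010

Write 346 = (1 − δ)μ, so δ = 1 − 346/693.36 = 0.5009807…
Then the exponent is δ²μ/2 = (μ − 346)²/(2μ) = 87.010333.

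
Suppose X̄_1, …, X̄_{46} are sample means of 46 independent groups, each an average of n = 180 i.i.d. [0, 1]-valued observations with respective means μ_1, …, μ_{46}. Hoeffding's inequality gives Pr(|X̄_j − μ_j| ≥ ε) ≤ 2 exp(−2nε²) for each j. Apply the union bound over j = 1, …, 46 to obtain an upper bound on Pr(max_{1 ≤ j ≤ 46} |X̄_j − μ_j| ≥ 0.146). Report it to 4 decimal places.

Per-experiment Hoeffding bound: 2·exp(−2·180·0.146²) = 2·exp(−7.67376) = 0.00092973.
Union bound over 46 events: 46·0.00092973 = 0.04277.

0.0428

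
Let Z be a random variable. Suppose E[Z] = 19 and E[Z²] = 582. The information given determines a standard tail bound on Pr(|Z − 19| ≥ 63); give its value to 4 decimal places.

The first two moments determine the variance, so Chebyshev's inequality is the sharpest standard bound available.
Var(Z) = E[Z²] − (E[Z])² = 582 − 361 = 221.
Chebyshev's inequality: Pr(|Z − μ| ≥ t) ≤ Var(Z)/t² = 221/3969 = 0.0557.

0.0557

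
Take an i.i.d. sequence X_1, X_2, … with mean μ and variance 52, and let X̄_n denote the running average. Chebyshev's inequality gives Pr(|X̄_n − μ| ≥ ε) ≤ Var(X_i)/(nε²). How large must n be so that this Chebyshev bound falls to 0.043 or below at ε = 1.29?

727

Require 52/(n·1.29²) ≤ 0.043, i.e. n ≥ 52/(0.043·1.29²) = 726.701.
The smallest integer n is 727.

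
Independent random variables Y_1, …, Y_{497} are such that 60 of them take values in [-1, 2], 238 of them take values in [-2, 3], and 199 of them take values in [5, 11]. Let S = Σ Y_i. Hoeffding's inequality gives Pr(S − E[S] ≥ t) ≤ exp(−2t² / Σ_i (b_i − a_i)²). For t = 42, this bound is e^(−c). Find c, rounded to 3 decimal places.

0.258

Σ(b_i − a_i)² = 60·3² + 238·5² + 199·6² = 13654.
c = 2t² / 13654 = 2·42² / 13654 = 0.2584.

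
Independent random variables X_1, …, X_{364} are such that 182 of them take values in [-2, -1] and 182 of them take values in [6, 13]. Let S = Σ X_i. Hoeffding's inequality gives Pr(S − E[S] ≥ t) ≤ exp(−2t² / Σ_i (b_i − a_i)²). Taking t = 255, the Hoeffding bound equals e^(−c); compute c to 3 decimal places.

Σ(b_i − a_i)² = 182·1² + 182·7² = 9100.
c = 2t² / 9100 = 2·255² / 9100 = 14.2912.

14.291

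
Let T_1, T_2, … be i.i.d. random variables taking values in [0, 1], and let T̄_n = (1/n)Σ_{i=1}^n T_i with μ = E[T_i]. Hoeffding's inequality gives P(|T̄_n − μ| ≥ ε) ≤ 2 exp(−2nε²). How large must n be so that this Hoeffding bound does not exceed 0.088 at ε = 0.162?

Require 2·exp(−2nε²) ≤ 0.088, i.e. 2nε² ≥ ln(2/0.088) = 3.123566.
So n ≥ 3.123566 / (2·0.162²) = 59.510.
The smallest integer n is 60.

60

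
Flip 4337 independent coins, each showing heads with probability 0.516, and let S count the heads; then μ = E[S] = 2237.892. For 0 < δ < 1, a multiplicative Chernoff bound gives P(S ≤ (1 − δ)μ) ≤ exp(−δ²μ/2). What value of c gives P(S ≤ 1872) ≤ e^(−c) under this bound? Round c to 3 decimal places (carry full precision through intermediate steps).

29.911

Write 1872 = (1 − δ)μ, so δ = 1 − 1872/2237.892 = 0.1634985…
Then the exponent is δ²μ/2 = (μ − 1872)²/(2μ) = 29.911398.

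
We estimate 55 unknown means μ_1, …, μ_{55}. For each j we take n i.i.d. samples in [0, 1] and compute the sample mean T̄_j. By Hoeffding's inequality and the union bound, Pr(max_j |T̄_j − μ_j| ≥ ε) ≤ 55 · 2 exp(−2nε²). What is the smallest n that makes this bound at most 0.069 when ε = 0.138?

194

Need 2·55·exp(−2nε²) ≤ 0.069, i.e. exp(−2nε²) ≤ 0.069/110.
So 2nε² ≥ ln(110/0.069) = 7.374129.
Hence n ≥ 7.374129/(2·0.138²) = 193.608.
The smallest integer n is 194.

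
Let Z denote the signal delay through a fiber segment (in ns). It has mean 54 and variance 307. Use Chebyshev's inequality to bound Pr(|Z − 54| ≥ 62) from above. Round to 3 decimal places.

0.080

Chebyshev: Pr(|Z − μ| ≥ t) ≤ Var(Z)/t².
Bound = 307 / 3844 = 0.0799.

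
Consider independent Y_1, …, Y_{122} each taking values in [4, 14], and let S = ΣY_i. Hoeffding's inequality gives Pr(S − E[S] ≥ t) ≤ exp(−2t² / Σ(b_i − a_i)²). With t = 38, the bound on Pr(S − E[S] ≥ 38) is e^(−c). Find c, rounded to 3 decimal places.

Σ(b_i − a_i)² = 122·(10)² = 12200.
c = 2t²/12200 = 2·38²/12200 = 0.2367.

0.237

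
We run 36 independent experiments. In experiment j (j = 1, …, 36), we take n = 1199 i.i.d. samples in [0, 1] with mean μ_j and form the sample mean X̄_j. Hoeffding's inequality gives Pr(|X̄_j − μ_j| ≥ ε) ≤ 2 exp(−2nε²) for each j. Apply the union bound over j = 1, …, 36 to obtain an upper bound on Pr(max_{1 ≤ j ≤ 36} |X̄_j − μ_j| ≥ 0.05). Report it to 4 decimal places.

0.1794

Per-experiment Hoeffding bound: 2·exp(−2·1199·0.05²) = 2·exp(−5.99500) = 0.0049824.
Union bound over 36 events: 36·0.0049824 = 0.17936.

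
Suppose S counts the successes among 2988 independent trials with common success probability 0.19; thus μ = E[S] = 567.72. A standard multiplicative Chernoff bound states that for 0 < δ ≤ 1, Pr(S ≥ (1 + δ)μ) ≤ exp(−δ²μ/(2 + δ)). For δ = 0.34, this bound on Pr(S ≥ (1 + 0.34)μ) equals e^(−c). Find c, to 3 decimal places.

c = δ²μ/(2 + δ) = 0.34²·567.72/(2 + 0.34) = 28.0463.

28.046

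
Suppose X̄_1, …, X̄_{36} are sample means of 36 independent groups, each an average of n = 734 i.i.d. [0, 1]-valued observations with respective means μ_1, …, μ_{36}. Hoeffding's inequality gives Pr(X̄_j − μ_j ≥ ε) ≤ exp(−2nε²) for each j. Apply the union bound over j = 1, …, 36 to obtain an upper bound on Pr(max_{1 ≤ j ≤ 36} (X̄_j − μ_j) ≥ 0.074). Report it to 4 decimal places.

0.0116

Per-experiment Hoeffding bound: exp(−2·734·0.074²) = exp(−8.03877) = 0.00032271.
Union bound over 36 events: 36·0.00032271 = 0.01162.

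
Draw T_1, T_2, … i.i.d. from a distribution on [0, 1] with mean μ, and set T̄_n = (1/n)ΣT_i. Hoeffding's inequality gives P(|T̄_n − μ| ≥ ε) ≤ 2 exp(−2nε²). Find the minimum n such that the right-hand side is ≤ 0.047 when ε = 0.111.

153

Require 2·exp(−2nε²) ≤ 0.047, i.e. 2nε² ≥ ln(2/0.047) = 3.750755.
So n ≥ 3.750755 / (2·0.111²) = 152.210.
The smallest integer n is 153.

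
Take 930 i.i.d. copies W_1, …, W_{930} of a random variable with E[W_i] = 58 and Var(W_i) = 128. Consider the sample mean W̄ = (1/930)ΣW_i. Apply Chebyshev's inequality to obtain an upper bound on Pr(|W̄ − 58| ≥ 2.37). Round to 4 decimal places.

Var(W̄) = Var(W_i)/n = 128/930 = 0.13763.
Chebyshev: Pr(|W̄ − 58| ≥ 2.37) ≤ Var(W̄)/(2.37)² = 128/(930·2.37²) = 0.0245.

0.0245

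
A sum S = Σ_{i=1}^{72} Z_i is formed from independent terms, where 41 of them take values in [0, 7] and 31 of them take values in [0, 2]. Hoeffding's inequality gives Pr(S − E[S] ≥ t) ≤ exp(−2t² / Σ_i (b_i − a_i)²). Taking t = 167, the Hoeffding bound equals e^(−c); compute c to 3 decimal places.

Σ(b_i − a_i)² = 41·7² + 31·2² = 2133.
c = 2t² / 2133 = 2·167² / 2133 = 26.1500.

26.150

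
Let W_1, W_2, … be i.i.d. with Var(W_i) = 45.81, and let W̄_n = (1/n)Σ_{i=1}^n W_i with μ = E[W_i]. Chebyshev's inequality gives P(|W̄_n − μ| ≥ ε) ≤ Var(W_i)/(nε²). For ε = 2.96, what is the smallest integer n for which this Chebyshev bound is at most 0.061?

86

Require 45.81/(n·2.96²) ≤ 0.061, i.e. n ≥ 45.81/(0.061·2.96²) = 85.713.
The smallest integer n is 86.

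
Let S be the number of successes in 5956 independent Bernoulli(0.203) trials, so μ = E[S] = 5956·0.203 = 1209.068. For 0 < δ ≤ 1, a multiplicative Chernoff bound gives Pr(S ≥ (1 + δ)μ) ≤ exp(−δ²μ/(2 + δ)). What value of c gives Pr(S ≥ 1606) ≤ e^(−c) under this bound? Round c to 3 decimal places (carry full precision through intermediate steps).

Write 1606 = (1 + δ)μ, so δ = 1606/1209.068 − 1 = 0.3282958…
Then the exponent is δ²μ/(2 + δ) = (1606 − μ)² / (μ·(2 + δ)) = 55.968457.

55.968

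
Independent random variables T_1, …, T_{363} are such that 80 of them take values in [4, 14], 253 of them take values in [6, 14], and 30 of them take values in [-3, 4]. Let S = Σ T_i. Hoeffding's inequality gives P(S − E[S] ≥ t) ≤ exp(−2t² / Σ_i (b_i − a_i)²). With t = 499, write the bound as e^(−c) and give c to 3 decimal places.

19.406

Σ(b_i − a_i)² = 80·10² + 253·8² + 30·7² = 25662.
c = 2t² / 25662 = 2·499² / 25662 = 19.4062.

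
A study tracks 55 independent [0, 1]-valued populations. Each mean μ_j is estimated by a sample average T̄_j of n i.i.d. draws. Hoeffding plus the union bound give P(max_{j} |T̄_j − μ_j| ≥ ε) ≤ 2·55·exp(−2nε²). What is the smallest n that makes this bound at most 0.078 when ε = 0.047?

Need 2·55·exp(−2nε²) ≤ 0.078, i.e. exp(−2nε²) ≤ 0.078/110.
So 2nε² ≥ ln(110/0.078) = 7.251527.
Hence n ≥ 7.251527/(2·0.047²) = 1641.360.
The smallest integer n is 1642.

1642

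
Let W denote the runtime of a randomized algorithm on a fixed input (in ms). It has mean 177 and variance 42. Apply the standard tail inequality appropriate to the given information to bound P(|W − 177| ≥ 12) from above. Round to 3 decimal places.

0.292

Mean and variance are known, so Chebyshev's inequality applies.
Chebyshev: P(|W − μ| ≥ t) ≤ Var(W)/t².
Bound = 42 / 144 = 0.2917.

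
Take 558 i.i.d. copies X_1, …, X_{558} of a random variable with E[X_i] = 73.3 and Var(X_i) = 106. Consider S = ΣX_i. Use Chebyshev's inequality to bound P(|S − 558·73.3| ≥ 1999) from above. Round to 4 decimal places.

Var(S) = n·Var(X_i) = 558·106 = 59148.
Chebyshev: P(|S − 558·73.3| ≥ 1999) ≤ Var(S)/1999² = 59148/3996001 = 0.0148.

0.0148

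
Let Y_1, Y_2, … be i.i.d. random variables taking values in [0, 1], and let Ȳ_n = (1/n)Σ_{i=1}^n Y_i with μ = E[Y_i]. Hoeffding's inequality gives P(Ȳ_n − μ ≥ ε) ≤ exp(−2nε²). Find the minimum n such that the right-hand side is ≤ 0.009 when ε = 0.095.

261

Require exp(−2nε²) ≤ 0.009, i.e. 2nε² ≥ ln(1/0.009) = 4.710531.
So n ≥ 4.710531 / (2·0.095²) = 260.971.
The smallest integer n is 261.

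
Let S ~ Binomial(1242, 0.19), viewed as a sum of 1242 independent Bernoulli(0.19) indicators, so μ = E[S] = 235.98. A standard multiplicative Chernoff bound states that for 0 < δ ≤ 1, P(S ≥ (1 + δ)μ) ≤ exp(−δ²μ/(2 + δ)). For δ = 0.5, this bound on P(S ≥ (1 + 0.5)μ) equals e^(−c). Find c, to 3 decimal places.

c = δ²μ/(2 + δ) = 0.5²·235.98/(2 + 0.5) = 23.5980.

23.598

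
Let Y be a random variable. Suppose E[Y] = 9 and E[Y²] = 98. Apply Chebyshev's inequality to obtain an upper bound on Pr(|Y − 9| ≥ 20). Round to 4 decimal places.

Var(Y) = E[Y²] − (E[Y])² = 98 − 81 = 17.
Chebyshev's inequality: Pr(|Y − μ| ≥ t) ≤ Var(Y)/t² = 17/400 = 0.0425.

0.0425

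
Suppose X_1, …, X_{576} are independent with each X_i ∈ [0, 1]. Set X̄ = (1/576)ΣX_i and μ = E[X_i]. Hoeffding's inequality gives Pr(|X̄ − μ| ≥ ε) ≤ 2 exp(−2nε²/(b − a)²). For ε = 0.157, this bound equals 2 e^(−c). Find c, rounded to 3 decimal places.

28.396

c = 2nε²/(b − a)² = 2·576·0.157² / 1² = 28.3956.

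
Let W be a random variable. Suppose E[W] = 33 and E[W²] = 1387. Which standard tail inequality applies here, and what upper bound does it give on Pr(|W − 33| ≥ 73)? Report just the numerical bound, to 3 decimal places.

The first two moments determine the variance, so Chebyshev's inequality is the sharpest standard bound available.
Var(W) = E[W²] − (E[W])² = 1387 − 1089 = 298.
Chebyshev's inequality: Pr(|W − μ| ≥ t) ≤ Var(W)/t² = 298/5329 = 0.0559.

0.056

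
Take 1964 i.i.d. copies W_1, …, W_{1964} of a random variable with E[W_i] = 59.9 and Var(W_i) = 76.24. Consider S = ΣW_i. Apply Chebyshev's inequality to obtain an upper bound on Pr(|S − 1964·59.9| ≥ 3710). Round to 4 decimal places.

Var(S) = n·Var(W_i) = 1964·76.24 = 149735.36.
Chebyshev: Pr(|S − 1964·59.9| ≥ 3710) ≤ Var(S)/3710² = 149735.36/13764100 = 0.0109.

0.0109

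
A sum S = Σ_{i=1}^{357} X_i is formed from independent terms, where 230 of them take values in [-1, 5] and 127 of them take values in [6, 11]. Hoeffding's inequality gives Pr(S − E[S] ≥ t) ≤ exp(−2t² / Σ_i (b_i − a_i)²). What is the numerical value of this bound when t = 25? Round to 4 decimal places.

0.8966

Σ(b_i − a_i)² = 230·6² + 127·5² = 11455.
Exponent = 2·25² / 11455 = 0.10912.
Bound = exp(−0.10912) = 0.89662.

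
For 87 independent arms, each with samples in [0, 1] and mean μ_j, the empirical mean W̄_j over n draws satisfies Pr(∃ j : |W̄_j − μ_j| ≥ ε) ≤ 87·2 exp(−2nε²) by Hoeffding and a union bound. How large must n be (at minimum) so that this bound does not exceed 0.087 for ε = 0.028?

4848

Need 2·87·exp(−2nε²) ≤ 0.087, i.e. exp(−2nε²) ≤ 0.087/174.
So 2nε² ≥ ln(174/0.087) = 7.600902.
Hence n ≥ 7.600902/(2·0.028²) = 4847.514.
The smallest integer n is 4848.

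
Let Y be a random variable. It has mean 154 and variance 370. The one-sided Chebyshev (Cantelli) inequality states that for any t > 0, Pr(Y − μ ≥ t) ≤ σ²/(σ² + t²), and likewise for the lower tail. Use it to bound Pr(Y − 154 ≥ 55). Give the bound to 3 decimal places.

Here σ² = 370 and t = 55, so σ² + t² = 3395.
Cantelli's bound: 370/3395 = 0.1090.

0.109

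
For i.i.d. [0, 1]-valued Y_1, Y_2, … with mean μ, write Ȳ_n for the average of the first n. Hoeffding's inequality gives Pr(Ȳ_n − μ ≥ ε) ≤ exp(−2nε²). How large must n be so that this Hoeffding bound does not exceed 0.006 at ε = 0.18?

79

Require exp(−2nε²) ≤ 0.006, i.e. 2nε² ≥ ln(1/0.006) = 5.115996.
So n ≥ 5.115996 / (2·0.18²) = 78.951.
The smallest integer n is 79.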